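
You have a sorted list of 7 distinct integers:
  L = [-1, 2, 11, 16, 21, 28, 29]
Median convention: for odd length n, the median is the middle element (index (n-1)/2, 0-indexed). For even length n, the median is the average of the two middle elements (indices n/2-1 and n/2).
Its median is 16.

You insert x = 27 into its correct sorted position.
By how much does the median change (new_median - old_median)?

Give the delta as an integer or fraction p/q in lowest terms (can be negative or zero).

Answer: 5/2

Derivation:
Old median = 16
After inserting x = 27: new sorted = [-1, 2, 11, 16, 21, 27, 28, 29]
New median = 37/2
Delta = 37/2 - 16 = 5/2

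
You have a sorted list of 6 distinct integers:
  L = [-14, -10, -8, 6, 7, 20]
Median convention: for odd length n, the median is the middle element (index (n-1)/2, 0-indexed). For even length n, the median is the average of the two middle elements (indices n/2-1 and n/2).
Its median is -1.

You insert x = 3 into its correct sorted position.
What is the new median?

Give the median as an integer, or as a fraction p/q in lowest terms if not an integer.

Old list (sorted, length 6): [-14, -10, -8, 6, 7, 20]
Old median = -1
Insert x = 3
Old length even (6). Middle pair: indices 2,3 = -8,6.
New length odd (7). New median = single middle element.
x = 3: 3 elements are < x, 3 elements are > x.
New sorted list: [-14, -10, -8, 3, 6, 7, 20]
New median = 3

Answer: 3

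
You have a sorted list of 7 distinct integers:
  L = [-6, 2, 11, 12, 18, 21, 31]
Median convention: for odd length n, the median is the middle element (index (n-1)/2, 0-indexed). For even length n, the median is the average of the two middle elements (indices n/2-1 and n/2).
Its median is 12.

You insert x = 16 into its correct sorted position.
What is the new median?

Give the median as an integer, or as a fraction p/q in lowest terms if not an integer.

Old list (sorted, length 7): [-6, 2, 11, 12, 18, 21, 31]
Old median = 12
Insert x = 16
Old length odd (7). Middle was index 3 = 12.
New length even (8). New median = avg of two middle elements.
x = 16: 4 elements are < x, 3 elements are > x.
New sorted list: [-6, 2, 11, 12, 16, 18, 21, 31]
New median = 14

Answer: 14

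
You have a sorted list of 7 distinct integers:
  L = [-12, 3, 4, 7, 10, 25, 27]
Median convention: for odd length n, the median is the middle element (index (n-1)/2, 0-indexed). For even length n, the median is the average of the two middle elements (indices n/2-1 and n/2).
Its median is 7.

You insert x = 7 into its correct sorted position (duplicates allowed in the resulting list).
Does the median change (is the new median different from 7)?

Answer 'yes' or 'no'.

Old median = 7
Insert x = 7
New median = 7
Changed? no

Answer: no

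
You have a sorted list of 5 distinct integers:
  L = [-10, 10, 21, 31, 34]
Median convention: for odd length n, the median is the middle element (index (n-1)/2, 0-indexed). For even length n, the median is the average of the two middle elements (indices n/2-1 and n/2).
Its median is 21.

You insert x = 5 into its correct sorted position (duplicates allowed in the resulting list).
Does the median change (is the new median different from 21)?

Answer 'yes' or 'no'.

Old median = 21
Insert x = 5
New median = 31/2
Changed? yes

Answer: yes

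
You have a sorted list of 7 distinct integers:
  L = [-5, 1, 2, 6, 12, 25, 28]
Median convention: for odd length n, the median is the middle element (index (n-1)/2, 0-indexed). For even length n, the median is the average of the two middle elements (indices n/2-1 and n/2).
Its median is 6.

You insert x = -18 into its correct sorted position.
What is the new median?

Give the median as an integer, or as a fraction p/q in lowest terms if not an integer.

Answer: 4

Derivation:
Old list (sorted, length 7): [-5, 1, 2, 6, 12, 25, 28]
Old median = 6
Insert x = -18
Old length odd (7). Middle was index 3 = 6.
New length even (8). New median = avg of two middle elements.
x = -18: 0 elements are < x, 7 elements are > x.
New sorted list: [-18, -5, 1, 2, 6, 12, 25, 28]
New median = 4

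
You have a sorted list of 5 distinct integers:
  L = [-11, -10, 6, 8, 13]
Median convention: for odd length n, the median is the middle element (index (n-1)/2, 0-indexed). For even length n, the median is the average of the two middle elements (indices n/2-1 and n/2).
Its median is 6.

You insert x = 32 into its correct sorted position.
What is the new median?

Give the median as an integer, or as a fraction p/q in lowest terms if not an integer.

Answer: 7

Derivation:
Old list (sorted, length 5): [-11, -10, 6, 8, 13]
Old median = 6
Insert x = 32
Old length odd (5). Middle was index 2 = 6.
New length even (6). New median = avg of two middle elements.
x = 32: 5 elements are < x, 0 elements are > x.
New sorted list: [-11, -10, 6, 8, 13, 32]
New median = 7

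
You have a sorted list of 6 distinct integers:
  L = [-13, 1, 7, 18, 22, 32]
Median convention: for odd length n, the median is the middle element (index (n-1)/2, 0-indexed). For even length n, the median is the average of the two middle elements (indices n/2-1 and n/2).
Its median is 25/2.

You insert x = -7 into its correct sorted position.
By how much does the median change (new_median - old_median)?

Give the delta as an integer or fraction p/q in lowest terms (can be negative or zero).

Old median = 25/2
After inserting x = -7: new sorted = [-13, -7, 1, 7, 18, 22, 32]
New median = 7
Delta = 7 - 25/2 = -11/2

Answer: -11/2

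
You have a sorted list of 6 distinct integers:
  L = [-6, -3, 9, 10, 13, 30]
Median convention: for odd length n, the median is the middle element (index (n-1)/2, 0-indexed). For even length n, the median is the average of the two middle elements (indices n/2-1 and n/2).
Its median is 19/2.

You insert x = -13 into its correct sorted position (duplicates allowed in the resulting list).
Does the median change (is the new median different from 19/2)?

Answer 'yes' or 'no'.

Answer: yes

Derivation:
Old median = 19/2
Insert x = -13
New median = 9
Changed? yes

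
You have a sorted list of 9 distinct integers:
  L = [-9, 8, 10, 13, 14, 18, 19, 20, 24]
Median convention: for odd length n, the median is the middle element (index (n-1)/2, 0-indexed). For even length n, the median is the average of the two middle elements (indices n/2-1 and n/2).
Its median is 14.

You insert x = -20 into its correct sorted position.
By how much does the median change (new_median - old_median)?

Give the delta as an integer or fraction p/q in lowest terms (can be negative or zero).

Old median = 14
After inserting x = -20: new sorted = [-20, -9, 8, 10, 13, 14, 18, 19, 20, 24]
New median = 27/2
Delta = 27/2 - 14 = -1/2

Answer: -1/2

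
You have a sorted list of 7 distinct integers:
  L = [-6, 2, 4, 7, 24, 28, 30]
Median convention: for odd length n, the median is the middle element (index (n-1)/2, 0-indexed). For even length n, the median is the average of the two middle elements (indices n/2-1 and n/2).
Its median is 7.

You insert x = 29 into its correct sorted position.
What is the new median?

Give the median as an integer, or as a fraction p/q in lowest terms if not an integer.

Old list (sorted, length 7): [-6, 2, 4, 7, 24, 28, 30]
Old median = 7
Insert x = 29
Old length odd (7). Middle was index 3 = 7.
New length even (8). New median = avg of two middle elements.
x = 29: 6 elements are < x, 1 elements are > x.
New sorted list: [-6, 2, 4, 7, 24, 28, 29, 30]
New median = 31/2

Answer: 31/2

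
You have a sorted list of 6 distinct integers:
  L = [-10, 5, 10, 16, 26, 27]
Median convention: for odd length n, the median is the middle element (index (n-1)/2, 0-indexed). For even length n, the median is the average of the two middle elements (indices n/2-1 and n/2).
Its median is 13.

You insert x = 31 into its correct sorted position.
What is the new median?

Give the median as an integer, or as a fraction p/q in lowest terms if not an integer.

Answer: 16

Derivation:
Old list (sorted, length 6): [-10, 5, 10, 16, 26, 27]
Old median = 13
Insert x = 31
Old length even (6). Middle pair: indices 2,3 = 10,16.
New length odd (7). New median = single middle element.
x = 31: 6 elements are < x, 0 elements are > x.
New sorted list: [-10, 5, 10, 16, 26, 27, 31]
New median = 16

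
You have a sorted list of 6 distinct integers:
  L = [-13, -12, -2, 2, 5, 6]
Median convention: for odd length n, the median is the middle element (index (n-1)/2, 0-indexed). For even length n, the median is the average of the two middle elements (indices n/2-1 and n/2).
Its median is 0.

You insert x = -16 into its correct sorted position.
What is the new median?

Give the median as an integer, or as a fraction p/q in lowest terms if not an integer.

Answer: -2

Derivation:
Old list (sorted, length 6): [-13, -12, -2, 2, 5, 6]
Old median = 0
Insert x = -16
Old length even (6). Middle pair: indices 2,3 = -2,2.
New length odd (7). New median = single middle element.
x = -16: 0 elements are < x, 6 elements are > x.
New sorted list: [-16, -13, -12, -2, 2, 5, 6]
New median = -2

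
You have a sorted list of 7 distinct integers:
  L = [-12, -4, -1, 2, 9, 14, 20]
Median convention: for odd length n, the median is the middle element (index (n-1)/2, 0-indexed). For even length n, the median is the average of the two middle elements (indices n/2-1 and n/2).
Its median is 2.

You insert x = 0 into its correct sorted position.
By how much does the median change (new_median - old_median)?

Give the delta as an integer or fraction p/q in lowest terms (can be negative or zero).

Old median = 2
After inserting x = 0: new sorted = [-12, -4, -1, 0, 2, 9, 14, 20]
New median = 1
Delta = 1 - 2 = -1

Answer: -1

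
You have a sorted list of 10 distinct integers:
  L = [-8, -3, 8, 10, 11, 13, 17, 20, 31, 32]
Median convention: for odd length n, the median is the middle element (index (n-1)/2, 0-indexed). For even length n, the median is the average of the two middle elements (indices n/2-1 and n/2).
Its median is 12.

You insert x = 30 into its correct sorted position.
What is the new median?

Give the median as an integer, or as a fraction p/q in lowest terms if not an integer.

Old list (sorted, length 10): [-8, -3, 8, 10, 11, 13, 17, 20, 31, 32]
Old median = 12
Insert x = 30
Old length even (10). Middle pair: indices 4,5 = 11,13.
New length odd (11). New median = single middle element.
x = 30: 8 elements are < x, 2 elements are > x.
New sorted list: [-8, -3, 8, 10, 11, 13, 17, 20, 30, 31, 32]
New median = 13

Answer: 13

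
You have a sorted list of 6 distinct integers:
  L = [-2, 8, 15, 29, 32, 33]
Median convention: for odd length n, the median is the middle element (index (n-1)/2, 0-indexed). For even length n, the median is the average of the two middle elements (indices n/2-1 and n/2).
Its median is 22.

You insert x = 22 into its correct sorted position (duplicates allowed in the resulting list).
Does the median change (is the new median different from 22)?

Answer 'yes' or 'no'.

Answer: no

Derivation:
Old median = 22
Insert x = 22
New median = 22
Changed? no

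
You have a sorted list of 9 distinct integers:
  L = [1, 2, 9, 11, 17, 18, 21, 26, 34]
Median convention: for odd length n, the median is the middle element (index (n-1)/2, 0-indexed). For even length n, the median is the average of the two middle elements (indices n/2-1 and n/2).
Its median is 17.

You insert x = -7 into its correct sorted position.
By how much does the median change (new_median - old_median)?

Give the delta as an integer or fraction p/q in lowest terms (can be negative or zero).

Old median = 17
After inserting x = -7: new sorted = [-7, 1, 2, 9, 11, 17, 18, 21, 26, 34]
New median = 14
Delta = 14 - 17 = -3

Answer: -3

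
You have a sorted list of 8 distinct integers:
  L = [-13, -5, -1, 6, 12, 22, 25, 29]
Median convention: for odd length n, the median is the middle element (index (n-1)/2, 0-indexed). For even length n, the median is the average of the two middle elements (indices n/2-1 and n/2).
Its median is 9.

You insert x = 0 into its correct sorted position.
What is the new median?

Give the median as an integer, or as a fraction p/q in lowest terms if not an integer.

Answer: 6

Derivation:
Old list (sorted, length 8): [-13, -5, -1, 6, 12, 22, 25, 29]
Old median = 9
Insert x = 0
Old length even (8). Middle pair: indices 3,4 = 6,12.
New length odd (9). New median = single middle element.
x = 0: 3 elements are < x, 5 elements are > x.
New sorted list: [-13, -5, -1, 0, 6, 12, 22, 25, 29]
New median = 6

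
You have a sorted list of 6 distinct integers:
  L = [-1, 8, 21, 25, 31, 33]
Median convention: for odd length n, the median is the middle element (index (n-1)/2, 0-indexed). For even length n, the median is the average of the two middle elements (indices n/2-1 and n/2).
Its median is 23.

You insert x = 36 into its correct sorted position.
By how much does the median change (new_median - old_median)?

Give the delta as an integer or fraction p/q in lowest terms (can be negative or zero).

Old median = 23
After inserting x = 36: new sorted = [-1, 8, 21, 25, 31, 33, 36]
New median = 25
Delta = 25 - 23 = 2

Answer: 2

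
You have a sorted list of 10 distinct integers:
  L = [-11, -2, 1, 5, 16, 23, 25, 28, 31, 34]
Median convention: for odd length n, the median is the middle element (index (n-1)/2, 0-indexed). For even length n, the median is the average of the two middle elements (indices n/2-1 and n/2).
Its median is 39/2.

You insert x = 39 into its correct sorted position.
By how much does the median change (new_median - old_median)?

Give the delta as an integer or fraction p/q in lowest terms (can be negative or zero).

Answer: 7/2

Derivation:
Old median = 39/2
After inserting x = 39: new sorted = [-11, -2, 1, 5, 16, 23, 25, 28, 31, 34, 39]
New median = 23
Delta = 23 - 39/2 = 7/2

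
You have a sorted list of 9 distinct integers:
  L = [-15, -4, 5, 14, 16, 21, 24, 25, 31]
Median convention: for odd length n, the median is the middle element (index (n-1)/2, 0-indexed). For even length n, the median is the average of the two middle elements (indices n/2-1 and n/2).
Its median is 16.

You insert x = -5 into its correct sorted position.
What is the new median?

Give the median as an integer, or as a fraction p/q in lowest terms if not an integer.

Answer: 15

Derivation:
Old list (sorted, length 9): [-15, -4, 5, 14, 16, 21, 24, 25, 31]
Old median = 16
Insert x = -5
Old length odd (9). Middle was index 4 = 16.
New length even (10). New median = avg of two middle elements.
x = -5: 1 elements are < x, 8 elements are > x.
New sorted list: [-15, -5, -4, 5, 14, 16, 21, 24, 25, 31]
New median = 15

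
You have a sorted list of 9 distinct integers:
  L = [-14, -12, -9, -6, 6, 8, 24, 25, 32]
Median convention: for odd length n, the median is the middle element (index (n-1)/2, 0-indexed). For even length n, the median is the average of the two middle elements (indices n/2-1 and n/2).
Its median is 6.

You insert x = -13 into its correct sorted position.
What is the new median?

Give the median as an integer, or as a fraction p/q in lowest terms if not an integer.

Answer: 0

Derivation:
Old list (sorted, length 9): [-14, -12, -9, -6, 6, 8, 24, 25, 32]
Old median = 6
Insert x = -13
Old length odd (9). Middle was index 4 = 6.
New length even (10). New median = avg of two middle elements.
x = -13: 1 elements are < x, 8 elements are > x.
New sorted list: [-14, -13, -12, -9, -6, 6, 8, 24, 25, 32]
New median = 0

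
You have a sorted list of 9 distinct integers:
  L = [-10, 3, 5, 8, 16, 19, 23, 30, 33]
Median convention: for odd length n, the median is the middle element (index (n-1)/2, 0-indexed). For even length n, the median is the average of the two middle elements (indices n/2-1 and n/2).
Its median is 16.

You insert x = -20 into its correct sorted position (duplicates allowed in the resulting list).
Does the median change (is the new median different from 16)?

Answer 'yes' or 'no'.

Old median = 16
Insert x = -20
New median = 12
Changed? yes

Answer: yes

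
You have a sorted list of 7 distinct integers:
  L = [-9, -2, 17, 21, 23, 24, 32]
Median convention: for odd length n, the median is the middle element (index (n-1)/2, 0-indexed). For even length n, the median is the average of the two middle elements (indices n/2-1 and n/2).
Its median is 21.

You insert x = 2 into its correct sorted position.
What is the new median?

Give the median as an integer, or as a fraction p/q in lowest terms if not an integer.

Answer: 19

Derivation:
Old list (sorted, length 7): [-9, -2, 17, 21, 23, 24, 32]
Old median = 21
Insert x = 2
Old length odd (7). Middle was index 3 = 21.
New length even (8). New median = avg of two middle elements.
x = 2: 2 elements are < x, 5 elements are > x.
New sorted list: [-9, -2, 2, 17, 21, 23, 24, 32]
New median = 19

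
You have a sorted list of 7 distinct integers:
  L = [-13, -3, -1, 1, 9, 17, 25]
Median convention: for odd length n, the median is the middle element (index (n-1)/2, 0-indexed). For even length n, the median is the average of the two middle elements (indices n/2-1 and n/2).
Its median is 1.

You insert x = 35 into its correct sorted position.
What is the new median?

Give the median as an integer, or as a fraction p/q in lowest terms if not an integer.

Answer: 5

Derivation:
Old list (sorted, length 7): [-13, -3, -1, 1, 9, 17, 25]
Old median = 1
Insert x = 35
Old length odd (7). Middle was index 3 = 1.
New length even (8). New median = avg of two middle elements.
x = 35: 7 elements are < x, 0 elements are > x.
New sorted list: [-13, -3, -1, 1, 9, 17, 25, 35]
New median = 5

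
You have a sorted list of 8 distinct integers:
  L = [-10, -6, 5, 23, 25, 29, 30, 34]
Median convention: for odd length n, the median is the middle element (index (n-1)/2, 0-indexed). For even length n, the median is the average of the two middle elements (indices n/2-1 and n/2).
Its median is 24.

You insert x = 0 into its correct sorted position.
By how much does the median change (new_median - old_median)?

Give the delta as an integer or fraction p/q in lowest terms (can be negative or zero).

Answer: -1

Derivation:
Old median = 24
After inserting x = 0: new sorted = [-10, -6, 0, 5, 23, 25, 29, 30, 34]
New median = 23
Delta = 23 - 24 = -1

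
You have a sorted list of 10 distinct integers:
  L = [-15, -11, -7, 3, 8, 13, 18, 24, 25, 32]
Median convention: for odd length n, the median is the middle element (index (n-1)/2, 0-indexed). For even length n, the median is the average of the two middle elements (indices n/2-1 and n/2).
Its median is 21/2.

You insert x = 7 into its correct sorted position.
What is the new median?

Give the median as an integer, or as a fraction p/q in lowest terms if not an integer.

Old list (sorted, length 10): [-15, -11, -7, 3, 8, 13, 18, 24, 25, 32]
Old median = 21/2
Insert x = 7
Old length even (10). Middle pair: indices 4,5 = 8,13.
New length odd (11). New median = single middle element.
x = 7: 4 elements are < x, 6 elements are > x.
New sorted list: [-15, -11, -7, 3, 7, 8, 13, 18, 24, 25, 32]
New median = 8

Answer: 8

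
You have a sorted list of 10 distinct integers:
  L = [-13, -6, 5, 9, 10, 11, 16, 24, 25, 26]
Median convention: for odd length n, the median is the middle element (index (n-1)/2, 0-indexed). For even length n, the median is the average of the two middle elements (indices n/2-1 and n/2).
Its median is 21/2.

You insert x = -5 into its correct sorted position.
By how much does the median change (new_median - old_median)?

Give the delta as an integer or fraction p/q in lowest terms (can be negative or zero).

Old median = 21/2
After inserting x = -5: new sorted = [-13, -6, -5, 5, 9, 10, 11, 16, 24, 25, 26]
New median = 10
Delta = 10 - 21/2 = -1/2

Answer: -1/2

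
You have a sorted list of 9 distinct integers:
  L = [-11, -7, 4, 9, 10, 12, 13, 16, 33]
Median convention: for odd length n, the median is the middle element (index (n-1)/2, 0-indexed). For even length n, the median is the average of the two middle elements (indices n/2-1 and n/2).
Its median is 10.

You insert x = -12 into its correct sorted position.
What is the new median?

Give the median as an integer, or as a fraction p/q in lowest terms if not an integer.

Answer: 19/2

Derivation:
Old list (sorted, length 9): [-11, -7, 4, 9, 10, 12, 13, 16, 33]
Old median = 10
Insert x = -12
Old length odd (9). Middle was index 4 = 10.
New length even (10). New median = avg of two middle elements.
x = -12: 0 elements are < x, 9 elements are > x.
New sorted list: [-12, -11, -7, 4, 9, 10, 12, 13, 16, 33]
New median = 19/2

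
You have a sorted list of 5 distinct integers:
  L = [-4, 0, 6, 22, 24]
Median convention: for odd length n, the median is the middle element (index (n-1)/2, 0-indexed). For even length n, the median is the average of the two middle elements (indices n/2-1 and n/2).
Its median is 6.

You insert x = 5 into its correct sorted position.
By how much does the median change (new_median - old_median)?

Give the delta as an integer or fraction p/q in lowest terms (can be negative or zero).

Answer: -1/2

Derivation:
Old median = 6
After inserting x = 5: new sorted = [-4, 0, 5, 6, 22, 24]
New median = 11/2
Delta = 11/2 - 6 = -1/2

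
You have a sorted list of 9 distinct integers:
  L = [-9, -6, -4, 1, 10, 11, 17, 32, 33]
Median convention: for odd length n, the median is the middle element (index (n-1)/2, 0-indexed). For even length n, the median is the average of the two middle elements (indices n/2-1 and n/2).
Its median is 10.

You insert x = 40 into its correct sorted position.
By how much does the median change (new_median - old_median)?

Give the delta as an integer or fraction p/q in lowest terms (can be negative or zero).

Old median = 10
After inserting x = 40: new sorted = [-9, -6, -4, 1, 10, 11, 17, 32, 33, 40]
New median = 21/2
Delta = 21/2 - 10 = 1/2

Answer: 1/2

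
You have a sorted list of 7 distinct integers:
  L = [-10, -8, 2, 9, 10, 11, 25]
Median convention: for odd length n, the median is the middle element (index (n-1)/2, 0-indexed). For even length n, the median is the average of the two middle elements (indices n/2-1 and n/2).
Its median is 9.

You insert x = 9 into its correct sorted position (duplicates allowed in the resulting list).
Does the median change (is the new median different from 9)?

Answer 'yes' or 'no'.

Old median = 9
Insert x = 9
New median = 9
Changed? no

Answer: no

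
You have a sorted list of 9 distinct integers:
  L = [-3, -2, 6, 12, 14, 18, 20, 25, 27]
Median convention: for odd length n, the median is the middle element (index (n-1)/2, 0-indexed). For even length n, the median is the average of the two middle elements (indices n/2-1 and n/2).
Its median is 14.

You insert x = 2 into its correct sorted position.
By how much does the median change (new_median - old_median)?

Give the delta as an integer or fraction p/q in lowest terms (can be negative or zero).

Old median = 14
After inserting x = 2: new sorted = [-3, -2, 2, 6, 12, 14, 18, 20, 25, 27]
New median = 13
Delta = 13 - 14 = -1

Answer: -1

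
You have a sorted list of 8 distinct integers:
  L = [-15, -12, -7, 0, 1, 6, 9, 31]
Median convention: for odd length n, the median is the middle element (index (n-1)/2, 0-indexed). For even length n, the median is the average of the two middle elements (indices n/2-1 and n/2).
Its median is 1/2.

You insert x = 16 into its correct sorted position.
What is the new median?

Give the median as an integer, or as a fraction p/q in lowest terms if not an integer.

Old list (sorted, length 8): [-15, -12, -7, 0, 1, 6, 9, 31]
Old median = 1/2
Insert x = 16
Old length even (8). Middle pair: indices 3,4 = 0,1.
New length odd (9). New median = single middle element.
x = 16: 7 elements are < x, 1 elements are > x.
New sorted list: [-15, -12, -7, 0, 1, 6, 9, 16, 31]
New median = 1

Answer: 1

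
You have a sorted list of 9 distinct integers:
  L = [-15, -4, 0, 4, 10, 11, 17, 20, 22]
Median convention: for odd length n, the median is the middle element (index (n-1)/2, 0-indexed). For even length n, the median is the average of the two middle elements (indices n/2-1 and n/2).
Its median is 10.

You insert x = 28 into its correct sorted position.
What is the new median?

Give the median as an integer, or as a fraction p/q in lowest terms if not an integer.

Answer: 21/2

Derivation:
Old list (sorted, length 9): [-15, -4, 0, 4, 10, 11, 17, 20, 22]
Old median = 10
Insert x = 28
Old length odd (9). Middle was index 4 = 10.
New length even (10). New median = avg of two middle elements.
x = 28: 9 elements are < x, 0 elements are > x.
New sorted list: [-15, -4, 0, 4, 10, 11, 17, 20, 22, 28]
New median = 21/2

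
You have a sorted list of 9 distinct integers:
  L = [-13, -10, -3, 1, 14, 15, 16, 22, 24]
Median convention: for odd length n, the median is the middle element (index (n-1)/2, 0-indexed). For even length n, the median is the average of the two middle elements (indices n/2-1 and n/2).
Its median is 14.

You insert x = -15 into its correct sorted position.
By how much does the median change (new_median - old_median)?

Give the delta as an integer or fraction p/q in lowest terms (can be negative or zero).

Answer: -13/2

Derivation:
Old median = 14
After inserting x = -15: new sorted = [-15, -13, -10, -3, 1, 14, 15, 16, 22, 24]
New median = 15/2
Delta = 15/2 - 14 = -13/2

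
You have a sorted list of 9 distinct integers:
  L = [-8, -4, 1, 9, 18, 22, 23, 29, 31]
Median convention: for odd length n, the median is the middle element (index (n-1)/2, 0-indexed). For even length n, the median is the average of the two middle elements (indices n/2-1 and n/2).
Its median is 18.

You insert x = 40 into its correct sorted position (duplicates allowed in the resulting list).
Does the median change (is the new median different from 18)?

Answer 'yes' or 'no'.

Old median = 18
Insert x = 40
New median = 20
Changed? yes

Answer: yes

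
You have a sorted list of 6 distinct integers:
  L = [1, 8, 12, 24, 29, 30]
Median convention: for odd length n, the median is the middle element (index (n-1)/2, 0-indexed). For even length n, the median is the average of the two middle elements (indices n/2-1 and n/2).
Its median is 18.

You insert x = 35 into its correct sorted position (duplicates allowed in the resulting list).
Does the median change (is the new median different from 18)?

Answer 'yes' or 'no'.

Answer: yes

Derivation:
Old median = 18
Insert x = 35
New median = 24
Changed? yes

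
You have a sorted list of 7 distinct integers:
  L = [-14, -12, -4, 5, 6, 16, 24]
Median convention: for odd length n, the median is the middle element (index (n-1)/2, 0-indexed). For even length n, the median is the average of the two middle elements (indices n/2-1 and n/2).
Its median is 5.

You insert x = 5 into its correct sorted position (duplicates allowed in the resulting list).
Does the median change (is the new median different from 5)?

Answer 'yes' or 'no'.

Old median = 5
Insert x = 5
New median = 5
Changed? no

Answer: no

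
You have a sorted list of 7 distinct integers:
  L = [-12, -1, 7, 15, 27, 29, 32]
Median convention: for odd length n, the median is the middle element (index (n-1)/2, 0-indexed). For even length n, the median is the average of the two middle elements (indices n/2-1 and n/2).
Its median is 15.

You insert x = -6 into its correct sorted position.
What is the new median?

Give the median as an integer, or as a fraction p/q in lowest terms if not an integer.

Old list (sorted, length 7): [-12, -1, 7, 15, 27, 29, 32]
Old median = 15
Insert x = -6
Old length odd (7). Middle was index 3 = 15.
New length even (8). New median = avg of two middle elements.
x = -6: 1 elements are < x, 6 elements are > x.
New sorted list: [-12, -6, -1, 7, 15, 27, 29, 32]
New median = 11

Answer: 11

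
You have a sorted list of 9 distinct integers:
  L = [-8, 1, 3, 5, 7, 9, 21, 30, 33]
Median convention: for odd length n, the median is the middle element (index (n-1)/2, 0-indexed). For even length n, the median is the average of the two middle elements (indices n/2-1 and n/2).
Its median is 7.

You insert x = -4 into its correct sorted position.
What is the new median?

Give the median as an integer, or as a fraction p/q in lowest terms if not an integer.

Old list (sorted, length 9): [-8, 1, 3, 5, 7, 9, 21, 30, 33]
Old median = 7
Insert x = -4
Old length odd (9). Middle was index 4 = 7.
New length even (10). New median = avg of two middle elements.
x = -4: 1 elements are < x, 8 elements are > x.
New sorted list: [-8, -4, 1, 3, 5, 7, 9, 21, 30, 33]
New median = 6

Answer: 6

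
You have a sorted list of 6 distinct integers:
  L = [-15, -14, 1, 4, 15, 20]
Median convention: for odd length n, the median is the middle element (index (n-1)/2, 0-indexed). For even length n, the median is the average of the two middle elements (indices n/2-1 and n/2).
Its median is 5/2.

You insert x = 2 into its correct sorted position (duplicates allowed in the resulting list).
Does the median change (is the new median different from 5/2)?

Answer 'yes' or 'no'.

Old median = 5/2
Insert x = 2
New median = 2
Changed? yes

Answer: yes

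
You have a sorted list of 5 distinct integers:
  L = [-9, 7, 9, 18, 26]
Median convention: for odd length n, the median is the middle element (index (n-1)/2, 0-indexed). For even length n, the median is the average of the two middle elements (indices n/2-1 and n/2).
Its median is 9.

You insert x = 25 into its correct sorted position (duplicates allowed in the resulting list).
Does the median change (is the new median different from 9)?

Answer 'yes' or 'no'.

Answer: yes

Derivation:
Old median = 9
Insert x = 25
New median = 27/2
Changed? yes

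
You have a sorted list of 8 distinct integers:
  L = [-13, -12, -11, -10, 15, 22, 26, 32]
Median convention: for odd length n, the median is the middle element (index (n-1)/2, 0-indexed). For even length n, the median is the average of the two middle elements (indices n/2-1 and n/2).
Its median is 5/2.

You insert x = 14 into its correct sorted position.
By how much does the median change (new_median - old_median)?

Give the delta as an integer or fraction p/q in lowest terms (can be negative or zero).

Answer: 23/2

Derivation:
Old median = 5/2
After inserting x = 14: new sorted = [-13, -12, -11, -10, 14, 15, 22, 26, 32]
New median = 14
Delta = 14 - 5/2 = 23/2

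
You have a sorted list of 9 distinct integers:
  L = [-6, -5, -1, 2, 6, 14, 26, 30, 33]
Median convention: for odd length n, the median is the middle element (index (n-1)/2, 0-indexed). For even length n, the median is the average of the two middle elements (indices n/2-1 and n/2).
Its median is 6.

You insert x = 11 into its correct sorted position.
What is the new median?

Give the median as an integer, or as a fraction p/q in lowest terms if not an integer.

Answer: 17/2

Derivation:
Old list (sorted, length 9): [-6, -5, -1, 2, 6, 14, 26, 30, 33]
Old median = 6
Insert x = 11
Old length odd (9). Middle was index 4 = 6.
New length even (10). New median = avg of two middle elements.
x = 11: 5 elements are < x, 4 elements are > x.
New sorted list: [-6, -5, -1, 2, 6, 11, 14, 26, 30, 33]
New median = 17/2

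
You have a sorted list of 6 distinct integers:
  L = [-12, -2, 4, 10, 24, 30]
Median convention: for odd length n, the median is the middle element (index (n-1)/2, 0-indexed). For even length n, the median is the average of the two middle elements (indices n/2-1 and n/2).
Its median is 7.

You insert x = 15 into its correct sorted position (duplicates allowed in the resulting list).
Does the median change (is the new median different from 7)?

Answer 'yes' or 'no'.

Answer: yes

Derivation:
Old median = 7
Insert x = 15
New median = 10
Changed? yes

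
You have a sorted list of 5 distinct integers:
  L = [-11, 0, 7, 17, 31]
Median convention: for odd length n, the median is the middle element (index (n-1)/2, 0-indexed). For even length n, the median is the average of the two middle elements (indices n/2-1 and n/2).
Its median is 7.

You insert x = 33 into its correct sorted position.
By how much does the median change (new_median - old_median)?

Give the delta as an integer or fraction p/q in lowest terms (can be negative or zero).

Answer: 5

Derivation:
Old median = 7
After inserting x = 33: new sorted = [-11, 0, 7, 17, 31, 33]
New median = 12
Delta = 12 - 7 = 5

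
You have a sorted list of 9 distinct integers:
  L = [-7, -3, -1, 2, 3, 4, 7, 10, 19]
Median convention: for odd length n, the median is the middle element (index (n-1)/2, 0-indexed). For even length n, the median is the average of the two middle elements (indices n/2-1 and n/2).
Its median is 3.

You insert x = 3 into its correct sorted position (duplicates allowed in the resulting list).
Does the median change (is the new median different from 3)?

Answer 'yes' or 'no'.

Answer: no

Derivation:
Old median = 3
Insert x = 3
New median = 3
Changed? no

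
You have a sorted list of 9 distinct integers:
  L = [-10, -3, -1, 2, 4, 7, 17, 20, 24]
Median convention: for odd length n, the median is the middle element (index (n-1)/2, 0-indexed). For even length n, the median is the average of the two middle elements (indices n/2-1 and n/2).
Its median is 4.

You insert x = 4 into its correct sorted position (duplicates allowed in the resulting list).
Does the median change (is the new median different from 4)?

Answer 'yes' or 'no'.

Old median = 4
Insert x = 4
New median = 4
Changed? no

Answer: no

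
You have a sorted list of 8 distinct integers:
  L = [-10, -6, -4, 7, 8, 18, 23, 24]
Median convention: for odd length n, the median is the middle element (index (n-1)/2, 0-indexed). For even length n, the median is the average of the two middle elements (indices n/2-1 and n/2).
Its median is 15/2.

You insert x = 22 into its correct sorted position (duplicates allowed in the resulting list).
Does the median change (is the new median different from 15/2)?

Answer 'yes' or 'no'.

Old median = 15/2
Insert x = 22
New median = 8
Changed? yes

Answer: yes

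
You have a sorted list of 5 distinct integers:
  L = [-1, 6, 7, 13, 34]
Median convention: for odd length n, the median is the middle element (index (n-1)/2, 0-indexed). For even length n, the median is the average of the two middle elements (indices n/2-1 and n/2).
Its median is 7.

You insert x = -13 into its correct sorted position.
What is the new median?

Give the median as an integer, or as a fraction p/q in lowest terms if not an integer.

Answer: 13/2

Derivation:
Old list (sorted, length 5): [-1, 6, 7, 13, 34]
Old median = 7
Insert x = -13
Old length odd (5). Middle was index 2 = 7.
New length even (6). New median = avg of two middle elements.
x = -13: 0 elements are < x, 5 elements are > x.
New sorted list: [-13, -1, 6, 7, 13, 34]
New median = 13/2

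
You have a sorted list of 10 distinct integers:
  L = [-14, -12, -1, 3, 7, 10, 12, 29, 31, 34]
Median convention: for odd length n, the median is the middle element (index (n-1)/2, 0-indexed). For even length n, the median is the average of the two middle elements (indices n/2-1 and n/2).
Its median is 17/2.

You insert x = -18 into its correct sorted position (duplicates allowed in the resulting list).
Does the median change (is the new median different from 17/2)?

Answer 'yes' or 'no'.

Old median = 17/2
Insert x = -18
New median = 7
Changed? yes

Answer: yes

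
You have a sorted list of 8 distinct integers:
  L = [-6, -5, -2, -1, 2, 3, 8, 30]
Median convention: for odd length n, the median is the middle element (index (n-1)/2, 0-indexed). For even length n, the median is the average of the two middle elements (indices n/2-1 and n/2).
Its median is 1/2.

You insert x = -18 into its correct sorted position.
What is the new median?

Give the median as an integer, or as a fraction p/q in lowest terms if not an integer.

Old list (sorted, length 8): [-6, -5, -2, -1, 2, 3, 8, 30]
Old median = 1/2
Insert x = -18
Old length even (8). Middle pair: indices 3,4 = -1,2.
New length odd (9). New median = single middle element.
x = -18: 0 elements are < x, 8 elements are > x.
New sorted list: [-18, -6, -5, -2, -1, 2, 3, 8, 30]
New median = -1

Answer: -1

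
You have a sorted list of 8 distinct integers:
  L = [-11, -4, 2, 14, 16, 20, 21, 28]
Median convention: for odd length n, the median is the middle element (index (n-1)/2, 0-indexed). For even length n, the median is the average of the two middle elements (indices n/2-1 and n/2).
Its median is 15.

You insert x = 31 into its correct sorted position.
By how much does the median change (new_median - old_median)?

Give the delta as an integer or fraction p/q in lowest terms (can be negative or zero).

Answer: 1

Derivation:
Old median = 15
After inserting x = 31: new sorted = [-11, -4, 2, 14, 16, 20, 21, 28, 31]
New median = 16
Delta = 16 - 15 = 1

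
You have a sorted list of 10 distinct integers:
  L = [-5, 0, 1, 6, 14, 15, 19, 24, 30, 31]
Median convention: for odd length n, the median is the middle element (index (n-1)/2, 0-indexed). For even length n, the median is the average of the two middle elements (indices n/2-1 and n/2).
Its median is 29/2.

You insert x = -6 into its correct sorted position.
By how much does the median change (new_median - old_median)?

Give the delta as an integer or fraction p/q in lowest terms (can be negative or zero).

Old median = 29/2
After inserting x = -6: new sorted = [-6, -5, 0, 1, 6, 14, 15, 19, 24, 30, 31]
New median = 14
Delta = 14 - 29/2 = -1/2

Answer: -1/2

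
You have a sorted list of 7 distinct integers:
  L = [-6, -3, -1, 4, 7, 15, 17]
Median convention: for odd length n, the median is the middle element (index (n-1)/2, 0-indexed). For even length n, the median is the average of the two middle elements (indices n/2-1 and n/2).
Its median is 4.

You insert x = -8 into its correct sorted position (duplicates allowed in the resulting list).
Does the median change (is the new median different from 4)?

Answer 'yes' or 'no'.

Answer: yes

Derivation:
Old median = 4
Insert x = -8
New median = 3/2
Changed? yes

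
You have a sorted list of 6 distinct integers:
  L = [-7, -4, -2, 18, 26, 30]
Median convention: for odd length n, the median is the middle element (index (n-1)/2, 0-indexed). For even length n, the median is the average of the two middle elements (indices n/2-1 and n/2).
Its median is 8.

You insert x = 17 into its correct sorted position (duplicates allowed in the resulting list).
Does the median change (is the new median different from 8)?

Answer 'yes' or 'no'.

Answer: yes

Derivation:
Old median = 8
Insert x = 17
New median = 17
Changed? yes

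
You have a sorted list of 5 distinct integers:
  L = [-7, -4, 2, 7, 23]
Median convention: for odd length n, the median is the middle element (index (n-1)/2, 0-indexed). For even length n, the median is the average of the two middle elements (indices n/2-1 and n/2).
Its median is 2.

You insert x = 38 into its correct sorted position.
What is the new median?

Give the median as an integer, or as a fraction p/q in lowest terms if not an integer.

Old list (sorted, length 5): [-7, -4, 2, 7, 23]
Old median = 2
Insert x = 38
Old length odd (5). Middle was index 2 = 2.
New length even (6). New median = avg of two middle elements.
x = 38: 5 elements are < x, 0 elements are > x.
New sorted list: [-7, -4, 2, 7, 23, 38]
New median = 9/2

Answer: 9/2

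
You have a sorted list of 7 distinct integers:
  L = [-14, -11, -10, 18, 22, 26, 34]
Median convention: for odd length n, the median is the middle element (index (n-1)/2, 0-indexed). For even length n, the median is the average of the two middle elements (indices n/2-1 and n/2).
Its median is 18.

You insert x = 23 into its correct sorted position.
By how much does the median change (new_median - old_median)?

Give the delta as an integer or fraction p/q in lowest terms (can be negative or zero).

Answer: 2

Derivation:
Old median = 18
After inserting x = 23: new sorted = [-14, -11, -10, 18, 22, 23, 26, 34]
New median = 20
Delta = 20 - 18 = 2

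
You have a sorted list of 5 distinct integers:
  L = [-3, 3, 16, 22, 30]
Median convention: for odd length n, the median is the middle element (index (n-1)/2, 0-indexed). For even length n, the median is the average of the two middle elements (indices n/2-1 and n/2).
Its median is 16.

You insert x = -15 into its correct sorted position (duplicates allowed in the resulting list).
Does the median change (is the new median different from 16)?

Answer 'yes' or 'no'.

Answer: yes

Derivation:
Old median = 16
Insert x = -15
New median = 19/2
Changed? yes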